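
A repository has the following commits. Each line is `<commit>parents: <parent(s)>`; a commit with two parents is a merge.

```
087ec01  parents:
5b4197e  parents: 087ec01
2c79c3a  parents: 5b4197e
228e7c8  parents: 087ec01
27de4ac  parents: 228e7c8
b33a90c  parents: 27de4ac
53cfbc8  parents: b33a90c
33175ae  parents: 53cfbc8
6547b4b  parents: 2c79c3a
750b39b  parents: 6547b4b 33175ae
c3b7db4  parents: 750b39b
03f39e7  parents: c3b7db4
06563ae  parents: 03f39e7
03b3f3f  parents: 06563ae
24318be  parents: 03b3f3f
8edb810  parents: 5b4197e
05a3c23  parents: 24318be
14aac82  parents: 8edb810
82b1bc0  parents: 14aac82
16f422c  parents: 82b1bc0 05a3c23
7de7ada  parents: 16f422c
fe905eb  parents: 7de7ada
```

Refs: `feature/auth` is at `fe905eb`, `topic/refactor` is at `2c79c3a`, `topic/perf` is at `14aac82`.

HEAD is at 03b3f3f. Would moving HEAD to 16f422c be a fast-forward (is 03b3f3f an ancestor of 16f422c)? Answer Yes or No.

A fast-forward from 03b3f3f to 16f422c is possible iff 03b3f3f is an ancestor of 16f422c.
Ancestors of 16f422c: {03b3f3f, 03f39e7, 05a3c23, 06563ae, 087ec01, 14aac82, 16f422c, 228e7c8, 24318be, 27de4ac, 2c79c3a, 33175ae, 53cfbc8, 5b4197e, 6547b4b, 750b39b, 82b1bc0, 8edb810, b33a90c, c3b7db4}.
03b3f3f is among them, so fast-forward is possible.

Yes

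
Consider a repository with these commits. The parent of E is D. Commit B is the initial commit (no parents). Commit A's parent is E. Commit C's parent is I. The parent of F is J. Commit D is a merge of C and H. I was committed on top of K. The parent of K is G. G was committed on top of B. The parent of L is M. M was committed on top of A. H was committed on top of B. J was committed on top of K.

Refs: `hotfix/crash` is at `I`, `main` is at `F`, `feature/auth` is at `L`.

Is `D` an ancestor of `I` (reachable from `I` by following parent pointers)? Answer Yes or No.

No

Ancestors of I: {B, G, I, K}.
D is not in that set, so it is not an ancestor of I.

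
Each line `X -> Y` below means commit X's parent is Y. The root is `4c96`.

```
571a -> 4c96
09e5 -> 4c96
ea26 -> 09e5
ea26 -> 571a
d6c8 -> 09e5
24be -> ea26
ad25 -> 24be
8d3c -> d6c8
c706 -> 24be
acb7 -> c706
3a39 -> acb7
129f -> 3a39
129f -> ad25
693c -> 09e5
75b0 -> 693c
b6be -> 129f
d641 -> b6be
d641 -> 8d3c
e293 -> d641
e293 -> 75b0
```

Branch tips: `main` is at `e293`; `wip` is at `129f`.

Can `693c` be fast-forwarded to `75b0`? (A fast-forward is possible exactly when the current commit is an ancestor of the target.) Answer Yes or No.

Yes

A fast-forward from 693c to 75b0 is possible iff 693c is an ancestor of 75b0.
Ancestors of 75b0: {09e5, 4c96, 693c, 75b0}.
693c is among them, so fast-forward is possible.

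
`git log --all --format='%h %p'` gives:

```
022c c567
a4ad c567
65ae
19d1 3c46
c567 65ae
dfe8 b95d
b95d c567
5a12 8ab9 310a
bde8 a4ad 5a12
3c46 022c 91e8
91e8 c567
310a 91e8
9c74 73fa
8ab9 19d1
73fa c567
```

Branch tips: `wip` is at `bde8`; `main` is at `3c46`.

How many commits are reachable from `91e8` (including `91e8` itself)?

3

Walking parent pointers from 91e8: reachable set = {65ae, 91e8, c567}.
That is 3 commits.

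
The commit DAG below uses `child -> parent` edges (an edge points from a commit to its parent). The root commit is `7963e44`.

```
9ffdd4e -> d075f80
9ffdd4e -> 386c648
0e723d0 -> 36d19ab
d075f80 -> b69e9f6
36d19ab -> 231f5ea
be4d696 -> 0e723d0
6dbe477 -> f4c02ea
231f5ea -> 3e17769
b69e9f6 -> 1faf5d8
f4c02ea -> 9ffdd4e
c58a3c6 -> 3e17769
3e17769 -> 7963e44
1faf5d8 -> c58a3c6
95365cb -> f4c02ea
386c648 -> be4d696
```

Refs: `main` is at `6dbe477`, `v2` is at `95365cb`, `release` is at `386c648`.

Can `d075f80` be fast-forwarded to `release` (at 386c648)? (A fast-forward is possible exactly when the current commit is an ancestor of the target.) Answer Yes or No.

A fast-forward from d075f80 to 386c648 is possible iff d075f80 is an ancestor of 386c648.
Ancestors of 386c648: {0e723d0, 231f5ea, 36d19ab, 386c648, 3e17769, 7963e44, be4d696}.
d075f80 is not among them, so fast-forward is not possible.

No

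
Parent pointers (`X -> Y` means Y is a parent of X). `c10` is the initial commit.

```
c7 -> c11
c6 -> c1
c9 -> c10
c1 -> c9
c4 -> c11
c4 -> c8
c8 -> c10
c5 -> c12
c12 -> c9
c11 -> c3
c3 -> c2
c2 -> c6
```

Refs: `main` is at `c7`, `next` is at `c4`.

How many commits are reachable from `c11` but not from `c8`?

6

Reachable from c11: {c1, c10, c11, c2, c3, c6, c9}.
Reachable from c8: {c10, c8}.
In c11's history but not c8's: {c1, c11, c2, c3, c6, c9} — 6 commits.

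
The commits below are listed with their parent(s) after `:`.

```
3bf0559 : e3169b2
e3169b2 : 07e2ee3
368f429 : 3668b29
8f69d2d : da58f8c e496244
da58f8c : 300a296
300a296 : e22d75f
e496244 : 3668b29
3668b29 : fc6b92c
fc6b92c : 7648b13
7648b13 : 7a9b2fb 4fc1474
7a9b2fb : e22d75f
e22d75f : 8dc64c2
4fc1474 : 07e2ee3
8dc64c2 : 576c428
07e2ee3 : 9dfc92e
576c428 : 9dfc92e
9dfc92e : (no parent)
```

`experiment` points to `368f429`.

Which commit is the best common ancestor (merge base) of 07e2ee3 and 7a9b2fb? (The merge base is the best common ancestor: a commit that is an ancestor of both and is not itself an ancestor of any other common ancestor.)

9dfc92e

Ancestors of 07e2ee3: {07e2ee3, 9dfc92e}.
Ancestors of 7a9b2fb: {576c428, 7a9b2fb, 8dc64c2, 9dfc92e, e22d75f}.
Common ancestors: {9dfc92e}.
The only common ancestor is 9dfc92e, so it is the merge base.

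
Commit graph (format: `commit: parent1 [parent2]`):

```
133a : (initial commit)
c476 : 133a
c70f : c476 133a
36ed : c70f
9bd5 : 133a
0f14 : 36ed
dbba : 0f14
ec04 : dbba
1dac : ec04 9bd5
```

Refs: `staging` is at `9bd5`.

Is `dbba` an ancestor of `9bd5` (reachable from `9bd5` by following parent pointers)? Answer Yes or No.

No

Ancestors of 9bd5: {133a, 9bd5}.
dbba is not in that set, so it is not an ancestor of 9bd5.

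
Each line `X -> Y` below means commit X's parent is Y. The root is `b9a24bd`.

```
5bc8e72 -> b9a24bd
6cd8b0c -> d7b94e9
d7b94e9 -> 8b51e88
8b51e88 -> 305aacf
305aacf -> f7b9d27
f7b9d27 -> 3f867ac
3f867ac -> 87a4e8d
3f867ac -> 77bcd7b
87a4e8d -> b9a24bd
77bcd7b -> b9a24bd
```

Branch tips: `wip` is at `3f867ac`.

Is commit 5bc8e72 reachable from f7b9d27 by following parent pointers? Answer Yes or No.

No

Ancestors of f7b9d27: {3f867ac, 77bcd7b, 87a4e8d, b9a24bd, f7b9d27}.
5bc8e72 is not in that set, so it is not an ancestor of f7b9d27.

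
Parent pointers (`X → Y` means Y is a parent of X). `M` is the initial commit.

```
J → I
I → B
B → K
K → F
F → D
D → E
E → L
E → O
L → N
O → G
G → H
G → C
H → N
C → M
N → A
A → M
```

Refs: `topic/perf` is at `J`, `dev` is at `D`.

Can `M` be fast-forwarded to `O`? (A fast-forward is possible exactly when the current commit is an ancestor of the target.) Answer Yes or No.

Yes

A fast-forward from M to O is possible iff M is an ancestor of O.
Ancestors of O: {A, C, G, H, M, N, O}.
M is among them, so fast-forward is possible.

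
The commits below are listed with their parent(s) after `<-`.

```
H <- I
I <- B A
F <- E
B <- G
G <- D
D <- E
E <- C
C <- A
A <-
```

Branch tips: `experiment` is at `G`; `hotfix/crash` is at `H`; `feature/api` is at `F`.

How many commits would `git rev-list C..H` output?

6

Reachable from H: {A, B, C, D, E, G, H, I}.
Reachable from C: {A, C}.
In H's history but not C's: {B, D, E, G, H, I} — 6 commits.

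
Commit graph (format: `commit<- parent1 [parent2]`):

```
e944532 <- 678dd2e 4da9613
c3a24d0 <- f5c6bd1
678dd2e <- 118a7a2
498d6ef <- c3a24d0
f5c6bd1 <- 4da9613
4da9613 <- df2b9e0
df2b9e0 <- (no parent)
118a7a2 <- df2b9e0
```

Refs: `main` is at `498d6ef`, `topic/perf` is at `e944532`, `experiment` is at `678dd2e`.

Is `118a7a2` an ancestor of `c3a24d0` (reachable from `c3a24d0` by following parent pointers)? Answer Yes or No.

Ancestors of c3a24d0: {4da9613, c3a24d0, df2b9e0, f5c6bd1}.
118a7a2 is not in that set, so it is not an ancestor of c3a24d0.

No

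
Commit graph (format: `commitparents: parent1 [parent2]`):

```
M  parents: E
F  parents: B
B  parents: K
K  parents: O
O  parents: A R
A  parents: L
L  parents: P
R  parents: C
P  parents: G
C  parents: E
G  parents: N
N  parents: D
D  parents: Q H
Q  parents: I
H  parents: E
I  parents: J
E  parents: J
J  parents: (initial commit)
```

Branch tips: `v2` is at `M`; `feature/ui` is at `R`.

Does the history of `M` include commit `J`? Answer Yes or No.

Yes

Ancestors of M (commits reachable by following parents): {E, J, M}.
J is in that set, so it is an ancestor of M.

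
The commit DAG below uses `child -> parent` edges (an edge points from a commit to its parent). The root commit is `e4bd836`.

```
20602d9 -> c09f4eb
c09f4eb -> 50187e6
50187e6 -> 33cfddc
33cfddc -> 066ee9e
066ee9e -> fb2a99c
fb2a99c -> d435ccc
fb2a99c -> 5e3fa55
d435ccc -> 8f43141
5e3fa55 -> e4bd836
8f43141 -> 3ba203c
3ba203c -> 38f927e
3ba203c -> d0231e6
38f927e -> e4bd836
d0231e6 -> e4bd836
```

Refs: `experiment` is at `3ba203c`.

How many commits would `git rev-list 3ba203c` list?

4

Walking parent pointers from 3ba203c: reachable set = {38f927e, 3ba203c, d0231e6, e4bd836}.
That is 4 commits.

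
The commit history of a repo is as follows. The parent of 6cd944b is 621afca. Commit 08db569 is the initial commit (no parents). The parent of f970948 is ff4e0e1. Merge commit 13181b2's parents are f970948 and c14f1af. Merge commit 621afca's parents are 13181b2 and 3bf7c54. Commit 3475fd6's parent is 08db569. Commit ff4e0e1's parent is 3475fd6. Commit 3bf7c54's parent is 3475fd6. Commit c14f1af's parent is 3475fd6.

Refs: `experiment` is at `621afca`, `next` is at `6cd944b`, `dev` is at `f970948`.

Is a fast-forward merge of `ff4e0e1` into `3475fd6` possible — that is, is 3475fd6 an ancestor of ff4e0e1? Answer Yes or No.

A fast-forward from 3475fd6 to ff4e0e1 is possible iff 3475fd6 is an ancestor of ff4e0e1.
Ancestors of ff4e0e1: {08db569, 3475fd6, ff4e0e1}.
3475fd6 is among them, so fast-forward is possible.

Yes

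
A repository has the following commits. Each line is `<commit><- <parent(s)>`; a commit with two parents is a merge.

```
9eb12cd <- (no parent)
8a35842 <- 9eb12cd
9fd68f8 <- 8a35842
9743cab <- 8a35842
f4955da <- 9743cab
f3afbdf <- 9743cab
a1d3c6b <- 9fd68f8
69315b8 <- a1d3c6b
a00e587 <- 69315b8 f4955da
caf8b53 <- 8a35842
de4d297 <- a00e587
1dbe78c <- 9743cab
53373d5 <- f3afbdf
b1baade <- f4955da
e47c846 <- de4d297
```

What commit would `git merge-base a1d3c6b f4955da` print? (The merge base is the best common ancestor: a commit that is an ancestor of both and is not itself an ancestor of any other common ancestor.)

8a35842

Ancestors of a1d3c6b: {8a35842, 9eb12cd, 9fd68f8, a1d3c6b}.
Ancestors of f4955da: {8a35842, 9743cab, 9eb12cd, f4955da}.
Common ancestors: {8a35842, 9eb12cd}.
Among these, 8a35842 is not an ancestor of any other common ancestor — it is the merge base.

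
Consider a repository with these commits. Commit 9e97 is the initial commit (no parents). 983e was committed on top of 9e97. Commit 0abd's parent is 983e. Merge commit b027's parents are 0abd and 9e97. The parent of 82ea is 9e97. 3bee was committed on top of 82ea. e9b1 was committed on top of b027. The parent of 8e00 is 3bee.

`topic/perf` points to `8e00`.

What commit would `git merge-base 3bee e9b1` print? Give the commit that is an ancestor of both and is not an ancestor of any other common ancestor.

9e97

Ancestors of 3bee: {3bee, 82ea, 9e97}.
Ancestors of e9b1: {0abd, 983e, 9e97, b027, e9b1}.
Common ancestors: {9e97}.
The only common ancestor is 9e97, so it is the merge base.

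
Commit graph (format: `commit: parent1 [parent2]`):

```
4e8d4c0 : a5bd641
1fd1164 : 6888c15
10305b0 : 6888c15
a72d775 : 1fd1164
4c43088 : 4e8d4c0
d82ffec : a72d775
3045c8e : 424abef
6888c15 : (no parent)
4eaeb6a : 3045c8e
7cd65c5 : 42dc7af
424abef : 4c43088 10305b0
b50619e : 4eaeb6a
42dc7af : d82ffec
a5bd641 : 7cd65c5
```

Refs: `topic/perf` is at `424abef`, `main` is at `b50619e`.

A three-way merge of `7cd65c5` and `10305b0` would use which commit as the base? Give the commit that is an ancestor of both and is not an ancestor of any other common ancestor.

6888c15

Ancestors of 7cd65c5: {1fd1164, 42dc7af, 6888c15, 7cd65c5, a72d775, d82ffec}.
Ancestors of 10305b0: {10305b0, 6888c15}.
Common ancestors: {6888c15}.
The only common ancestor is 6888c15, so it is the merge base.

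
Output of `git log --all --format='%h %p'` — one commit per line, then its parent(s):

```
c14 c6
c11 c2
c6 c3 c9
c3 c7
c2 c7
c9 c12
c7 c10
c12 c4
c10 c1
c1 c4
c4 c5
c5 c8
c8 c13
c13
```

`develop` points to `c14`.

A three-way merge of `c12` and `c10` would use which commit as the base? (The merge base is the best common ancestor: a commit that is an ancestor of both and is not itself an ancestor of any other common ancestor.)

c4

Ancestors of c12: {c12, c13, c4, c5, c8}.
Ancestors of c10: {c1, c10, c13, c4, c5, c8}.
Common ancestors: {c13, c4, c5, c8}.
Among these, c4 is not an ancestor of any other common ancestor — it is the merge base.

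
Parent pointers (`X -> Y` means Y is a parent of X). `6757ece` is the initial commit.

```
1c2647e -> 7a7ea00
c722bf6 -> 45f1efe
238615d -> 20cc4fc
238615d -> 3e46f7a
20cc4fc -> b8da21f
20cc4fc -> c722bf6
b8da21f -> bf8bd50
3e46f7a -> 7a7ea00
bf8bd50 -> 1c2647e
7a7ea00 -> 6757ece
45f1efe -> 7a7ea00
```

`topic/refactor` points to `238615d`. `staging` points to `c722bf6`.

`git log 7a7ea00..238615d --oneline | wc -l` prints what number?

Reachable from 238615d: {1c2647e, 20cc4fc, 238615d, 3e46f7a, 45f1efe, 6757ece, 7a7ea00, b8da21f, bf8bd50, c722bf6}.
Reachable from 7a7ea00: {6757ece, 7a7ea00}.
In 238615d's history but not 7a7ea00's: {1c2647e, 20cc4fc, 238615d, 3e46f7a, 45f1efe, b8da21f, bf8bd50, c722bf6} — 8 commits.

8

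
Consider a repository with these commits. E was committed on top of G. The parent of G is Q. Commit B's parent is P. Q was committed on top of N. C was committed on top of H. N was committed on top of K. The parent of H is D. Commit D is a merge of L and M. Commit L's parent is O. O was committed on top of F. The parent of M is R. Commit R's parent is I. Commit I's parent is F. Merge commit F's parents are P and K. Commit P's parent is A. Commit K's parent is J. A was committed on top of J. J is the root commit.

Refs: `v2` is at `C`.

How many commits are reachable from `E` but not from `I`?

Reachable from E: {E, G, J, K, N, Q}.
Reachable from I: {A, F, I, J, K, P}.
In E's history but not I's: {E, G, N, Q} — 4 commits.

4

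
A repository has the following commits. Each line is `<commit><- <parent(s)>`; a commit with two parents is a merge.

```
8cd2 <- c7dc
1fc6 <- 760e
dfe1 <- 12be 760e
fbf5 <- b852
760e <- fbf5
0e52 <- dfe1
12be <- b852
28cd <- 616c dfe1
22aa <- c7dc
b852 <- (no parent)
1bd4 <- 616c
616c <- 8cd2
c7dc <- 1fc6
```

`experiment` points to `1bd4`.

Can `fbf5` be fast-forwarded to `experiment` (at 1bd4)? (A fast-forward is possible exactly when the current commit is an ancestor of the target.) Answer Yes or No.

Yes

A fast-forward from fbf5 to 1bd4 is possible iff fbf5 is an ancestor of 1bd4.
Ancestors of 1bd4: {1bd4, 1fc6, 616c, 760e, 8cd2, b852, c7dc, fbf5}.
fbf5 is among them, so fast-forward is possible.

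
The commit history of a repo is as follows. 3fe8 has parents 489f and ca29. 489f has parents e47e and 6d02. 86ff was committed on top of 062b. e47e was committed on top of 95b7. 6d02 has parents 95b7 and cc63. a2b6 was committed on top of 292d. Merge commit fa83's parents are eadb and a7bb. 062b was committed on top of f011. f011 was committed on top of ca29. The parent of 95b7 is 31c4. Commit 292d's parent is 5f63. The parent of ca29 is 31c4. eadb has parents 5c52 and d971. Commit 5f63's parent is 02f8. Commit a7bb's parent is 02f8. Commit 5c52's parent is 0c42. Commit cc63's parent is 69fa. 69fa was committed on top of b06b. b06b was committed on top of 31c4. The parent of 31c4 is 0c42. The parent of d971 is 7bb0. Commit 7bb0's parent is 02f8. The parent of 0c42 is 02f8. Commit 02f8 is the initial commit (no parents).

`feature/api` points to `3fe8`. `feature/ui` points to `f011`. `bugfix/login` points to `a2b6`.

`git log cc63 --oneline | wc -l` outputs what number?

6

Walking parent pointers from cc63: reachable set = {02f8, 0c42, 31c4, 69fa, b06b, cc63}.
That is 6 commits.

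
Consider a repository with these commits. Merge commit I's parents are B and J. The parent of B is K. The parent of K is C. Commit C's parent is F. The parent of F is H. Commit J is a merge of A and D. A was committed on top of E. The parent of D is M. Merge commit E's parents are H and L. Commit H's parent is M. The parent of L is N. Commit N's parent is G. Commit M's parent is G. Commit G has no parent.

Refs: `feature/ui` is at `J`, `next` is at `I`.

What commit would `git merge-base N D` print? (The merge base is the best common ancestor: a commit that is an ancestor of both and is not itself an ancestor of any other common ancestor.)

Ancestors of N: {G, N}.
Ancestors of D: {D, G, M}.
Common ancestors: {G}.
The only common ancestor is G, so it is the merge base.

G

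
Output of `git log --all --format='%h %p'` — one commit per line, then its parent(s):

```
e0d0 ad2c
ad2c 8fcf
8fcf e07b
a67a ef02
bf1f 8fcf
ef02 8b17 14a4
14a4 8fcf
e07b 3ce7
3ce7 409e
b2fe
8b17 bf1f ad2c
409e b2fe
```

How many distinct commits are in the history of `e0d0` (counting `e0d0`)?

7

Walking parent pointers from e0d0: reachable set = {3ce7, 409e, 8fcf, ad2c, b2fe, e07b, e0d0}.
That is 7 commits.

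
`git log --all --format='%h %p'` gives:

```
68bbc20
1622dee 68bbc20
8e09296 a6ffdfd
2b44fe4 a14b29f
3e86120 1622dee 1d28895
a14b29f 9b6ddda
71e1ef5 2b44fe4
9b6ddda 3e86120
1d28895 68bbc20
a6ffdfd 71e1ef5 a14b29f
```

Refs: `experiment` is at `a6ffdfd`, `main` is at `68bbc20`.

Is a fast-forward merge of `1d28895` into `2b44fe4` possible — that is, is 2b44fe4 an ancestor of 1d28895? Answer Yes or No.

A fast-forward from 2b44fe4 to 1d28895 is possible iff 2b44fe4 is an ancestor of 1d28895.
Ancestors of 1d28895: {1d28895, 68bbc20}.
2b44fe4 is not among them, so fast-forward is not possible.

No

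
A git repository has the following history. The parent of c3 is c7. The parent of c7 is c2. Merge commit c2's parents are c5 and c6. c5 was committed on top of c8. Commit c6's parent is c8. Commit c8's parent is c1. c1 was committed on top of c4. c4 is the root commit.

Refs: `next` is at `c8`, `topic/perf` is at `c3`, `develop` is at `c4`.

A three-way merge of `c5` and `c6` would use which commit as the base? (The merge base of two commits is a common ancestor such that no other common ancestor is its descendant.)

Ancestors of c5: {c1, c4, c5, c8}.
Ancestors of c6: {c1, c4, c6, c8}.
Common ancestors: {c1, c4, c8}.
Among these, c8 is not an ancestor of any other common ancestor — it is the merge base.

c8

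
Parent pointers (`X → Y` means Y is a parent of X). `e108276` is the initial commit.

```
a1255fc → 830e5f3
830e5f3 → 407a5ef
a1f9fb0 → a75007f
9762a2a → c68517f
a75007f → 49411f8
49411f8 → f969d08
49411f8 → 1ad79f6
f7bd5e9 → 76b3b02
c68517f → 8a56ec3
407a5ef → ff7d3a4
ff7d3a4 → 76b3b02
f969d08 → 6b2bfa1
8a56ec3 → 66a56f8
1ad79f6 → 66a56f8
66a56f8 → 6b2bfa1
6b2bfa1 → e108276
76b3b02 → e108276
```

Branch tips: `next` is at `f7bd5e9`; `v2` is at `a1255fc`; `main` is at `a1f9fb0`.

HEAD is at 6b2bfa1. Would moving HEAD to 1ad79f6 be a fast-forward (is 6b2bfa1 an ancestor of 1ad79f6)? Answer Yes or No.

Yes

A fast-forward from 6b2bfa1 to 1ad79f6 is possible iff 6b2bfa1 is an ancestor of 1ad79f6.
Ancestors of 1ad79f6: {1ad79f6, 66a56f8, 6b2bfa1, e108276}.
6b2bfa1 is among them, so fast-forward is possible.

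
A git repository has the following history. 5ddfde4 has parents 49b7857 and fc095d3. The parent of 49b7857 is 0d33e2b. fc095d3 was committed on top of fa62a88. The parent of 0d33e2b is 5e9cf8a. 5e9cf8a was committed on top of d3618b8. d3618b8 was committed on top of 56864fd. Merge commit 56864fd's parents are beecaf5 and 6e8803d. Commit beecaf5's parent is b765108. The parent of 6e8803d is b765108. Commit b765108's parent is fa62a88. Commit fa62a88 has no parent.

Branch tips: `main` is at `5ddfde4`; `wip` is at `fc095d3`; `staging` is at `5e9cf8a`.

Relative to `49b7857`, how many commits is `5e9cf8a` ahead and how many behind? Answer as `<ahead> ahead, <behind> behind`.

Reachable from 5e9cf8a: {56864fd, 5e9cf8a, 6e8803d, b765108, beecaf5, d3618b8, fa62a88}.
Reachable from 49b7857: {0d33e2b, 49b7857, 56864fd, 5e9cf8a, 6e8803d, b765108, beecaf5, d3618b8, fa62a88}.
Only in 5e9cf8a's history (ahead): {} — 0.
Only in 49b7857's history (behind): {0d33e2b, 49b7857} — 2.

0 ahead, 2 behind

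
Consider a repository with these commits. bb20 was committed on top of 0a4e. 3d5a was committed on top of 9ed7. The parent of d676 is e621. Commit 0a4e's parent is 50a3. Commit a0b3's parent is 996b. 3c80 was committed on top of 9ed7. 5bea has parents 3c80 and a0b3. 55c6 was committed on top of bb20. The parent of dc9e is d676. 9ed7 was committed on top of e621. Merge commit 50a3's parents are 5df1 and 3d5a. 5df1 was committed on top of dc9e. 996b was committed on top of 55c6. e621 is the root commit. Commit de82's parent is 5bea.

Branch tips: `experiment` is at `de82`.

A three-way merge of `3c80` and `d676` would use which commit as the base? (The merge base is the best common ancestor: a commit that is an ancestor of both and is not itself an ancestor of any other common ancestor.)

Ancestors of 3c80: {3c80, 9ed7, e621}.
Ancestors of d676: {d676, e621}.
Common ancestors: {e621}.
The only common ancestor is e621, so it is the merge base.

e621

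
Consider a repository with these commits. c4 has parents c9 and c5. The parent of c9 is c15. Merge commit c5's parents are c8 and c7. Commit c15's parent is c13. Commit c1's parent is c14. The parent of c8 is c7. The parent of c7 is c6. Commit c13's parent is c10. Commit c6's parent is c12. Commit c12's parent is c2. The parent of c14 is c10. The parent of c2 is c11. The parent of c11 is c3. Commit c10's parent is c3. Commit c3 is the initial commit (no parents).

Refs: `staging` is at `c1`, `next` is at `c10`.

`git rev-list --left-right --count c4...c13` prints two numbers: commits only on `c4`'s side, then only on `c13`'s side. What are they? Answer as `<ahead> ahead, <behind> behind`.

Reachable from c4: {c10, c11, c12, c13, c15, c2, c3, c4, c5, c6, c7, c8, c9}.
Reachable from c13: {c10, c13, c3}.
Only in c4's history (ahead): {c11, c12, c15, c2, c4, c5, c6, c7, c8, c9} — 10.
Only in c13's history (behind): {} — 0.

10 ahead, 0 behind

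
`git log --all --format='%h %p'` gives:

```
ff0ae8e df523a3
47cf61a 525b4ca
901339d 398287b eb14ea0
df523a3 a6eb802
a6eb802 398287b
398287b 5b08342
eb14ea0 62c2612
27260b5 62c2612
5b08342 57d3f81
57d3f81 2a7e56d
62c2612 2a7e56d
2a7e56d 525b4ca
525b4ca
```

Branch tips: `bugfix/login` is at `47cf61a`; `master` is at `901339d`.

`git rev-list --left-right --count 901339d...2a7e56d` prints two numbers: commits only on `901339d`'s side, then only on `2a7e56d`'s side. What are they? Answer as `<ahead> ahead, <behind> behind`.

Reachable from 901339d: {2a7e56d, 398287b, 525b4ca, 57d3f81, 5b08342, 62c2612, 901339d, eb14ea0}.
Reachable from 2a7e56d: {2a7e56d, 525b4ca}.
Only in 901339d's history (ahead): {398287b, 57d3f81, 5b08342, 62c2612, 901339d, eb14ea0} — 6.
Only in 2a7e56d's history (behind): {} — 0.

6 ahead, 0 behind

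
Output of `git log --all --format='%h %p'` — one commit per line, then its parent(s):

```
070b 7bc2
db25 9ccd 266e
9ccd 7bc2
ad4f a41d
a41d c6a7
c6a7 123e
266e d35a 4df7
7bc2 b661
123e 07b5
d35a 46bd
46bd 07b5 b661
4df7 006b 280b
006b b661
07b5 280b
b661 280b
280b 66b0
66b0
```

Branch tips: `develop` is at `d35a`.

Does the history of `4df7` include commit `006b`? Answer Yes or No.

Ancestors of 4df7 (commits reachable by following parents): {006b, 280b, 4df7, 66b0, b661}.
006b is in that set, so it is an ancestor of 4df7.

Yes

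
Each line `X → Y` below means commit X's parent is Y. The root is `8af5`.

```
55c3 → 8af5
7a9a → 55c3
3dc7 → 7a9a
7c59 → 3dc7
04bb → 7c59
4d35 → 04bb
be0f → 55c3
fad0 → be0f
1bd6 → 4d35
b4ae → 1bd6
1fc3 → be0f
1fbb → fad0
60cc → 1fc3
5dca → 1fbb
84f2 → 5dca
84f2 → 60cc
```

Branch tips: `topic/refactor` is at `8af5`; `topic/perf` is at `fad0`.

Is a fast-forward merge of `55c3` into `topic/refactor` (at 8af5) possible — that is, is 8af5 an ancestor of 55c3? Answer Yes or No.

A fast-forward from 8af5 to 55c3 is possible iff 8af5 is an ancestor of 55c3.
Ancestors of 55c3: {55c3, 8af5}.
8af5 is among them, so fast-forward is possible.

Yes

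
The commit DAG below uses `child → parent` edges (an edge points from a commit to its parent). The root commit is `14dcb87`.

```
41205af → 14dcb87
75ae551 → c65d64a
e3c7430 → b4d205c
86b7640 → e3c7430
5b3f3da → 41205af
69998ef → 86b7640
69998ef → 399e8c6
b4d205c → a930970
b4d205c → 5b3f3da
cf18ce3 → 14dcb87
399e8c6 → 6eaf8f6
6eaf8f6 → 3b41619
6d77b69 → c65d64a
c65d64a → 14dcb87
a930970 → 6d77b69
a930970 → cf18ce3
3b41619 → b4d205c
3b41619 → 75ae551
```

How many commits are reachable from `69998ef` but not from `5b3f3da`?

12

Reachable from 69998ef: {14dcb87, 399e8c6, 3b41619, 41205af, 5b3f3da, 69998ef, 6d77b69, 6eaf8f6, 75ae551, 86b7640, a930970, b4d205c, c65d64a, cf18ce3, e3c7430}.
Reachable from 5b3f3da: {14dcb87, 41205af, 5b3f3da}.
In 69998ef's history but not 5b3f3da's: {399e8c6, 3b41619, 69998ef, 6d77b69, 6eaf8f6, 75ae551, 86b7640, a930970, b4d205c, c65d64a, cf18ce3, e3c7430} — 12 commits.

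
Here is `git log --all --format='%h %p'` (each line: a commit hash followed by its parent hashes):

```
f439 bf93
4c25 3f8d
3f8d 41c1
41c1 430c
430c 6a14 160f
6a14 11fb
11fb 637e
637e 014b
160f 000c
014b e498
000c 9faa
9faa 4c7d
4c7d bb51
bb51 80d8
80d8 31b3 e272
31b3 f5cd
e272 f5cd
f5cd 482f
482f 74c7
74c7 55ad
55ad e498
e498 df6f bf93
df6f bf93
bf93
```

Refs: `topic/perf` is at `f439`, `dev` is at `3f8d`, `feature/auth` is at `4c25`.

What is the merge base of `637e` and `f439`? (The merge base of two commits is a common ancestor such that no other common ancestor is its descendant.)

Ancestors of 637e: {014b, 637e, bf93, df6f, e498}.
Ancestors of f439: {bf93, f439}.
Common ancestors: {bf93}.
The only common ancestor is bf93, so it is the merge base.

bf93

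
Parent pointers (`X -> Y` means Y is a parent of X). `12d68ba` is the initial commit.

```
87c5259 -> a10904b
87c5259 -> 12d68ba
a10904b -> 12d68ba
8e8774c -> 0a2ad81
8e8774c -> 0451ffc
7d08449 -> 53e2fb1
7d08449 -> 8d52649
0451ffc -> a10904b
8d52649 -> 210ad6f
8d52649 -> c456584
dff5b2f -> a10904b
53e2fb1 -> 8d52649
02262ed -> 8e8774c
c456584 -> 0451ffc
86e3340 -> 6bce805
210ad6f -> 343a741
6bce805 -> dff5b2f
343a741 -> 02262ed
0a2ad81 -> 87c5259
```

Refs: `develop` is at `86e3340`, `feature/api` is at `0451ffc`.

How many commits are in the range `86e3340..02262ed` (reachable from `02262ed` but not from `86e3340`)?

5

Reachable from 02262ed: {02262ed, 0451ffc, 0a2ad81, 12d68ba, 87c5259, 8e8774c, a10904b}.
Reachable from 86e3340: {12d68ba, 6bce805, 86e3340, a10904b, dff5b2f}.
In 02262ed's history but not 86e3340's: {02262ed, 0451ffc, 0a2ad81, 87c5259, 8e8774c} — 5 commits.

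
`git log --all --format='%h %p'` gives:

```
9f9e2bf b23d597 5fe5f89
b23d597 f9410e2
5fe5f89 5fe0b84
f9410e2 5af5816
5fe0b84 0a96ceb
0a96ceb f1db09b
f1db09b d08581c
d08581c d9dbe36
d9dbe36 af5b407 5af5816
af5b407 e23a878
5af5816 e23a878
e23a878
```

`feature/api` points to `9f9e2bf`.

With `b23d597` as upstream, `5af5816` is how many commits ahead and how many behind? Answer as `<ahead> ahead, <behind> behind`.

0 ahead, 2 behind

Reachable from 5af5816: {5af5816, e23a878}.
Reachable from b23d597: {5af5816, b23d597, e23a878, f9410e2}.
Only in 5af5816's history (ahead): {} — 0.
Only in b23d597's history (behind): {b23d597, f9410e2} — 2.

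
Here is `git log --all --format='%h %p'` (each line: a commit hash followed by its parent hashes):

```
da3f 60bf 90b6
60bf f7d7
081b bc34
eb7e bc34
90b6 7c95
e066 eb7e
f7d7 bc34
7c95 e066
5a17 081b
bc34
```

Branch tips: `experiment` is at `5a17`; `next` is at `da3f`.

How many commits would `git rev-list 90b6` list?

5

Walking parent pointers from 90b6: reachable set = {7c95, 90b6, bc34, e066, eb7e}.
That is 5 commits.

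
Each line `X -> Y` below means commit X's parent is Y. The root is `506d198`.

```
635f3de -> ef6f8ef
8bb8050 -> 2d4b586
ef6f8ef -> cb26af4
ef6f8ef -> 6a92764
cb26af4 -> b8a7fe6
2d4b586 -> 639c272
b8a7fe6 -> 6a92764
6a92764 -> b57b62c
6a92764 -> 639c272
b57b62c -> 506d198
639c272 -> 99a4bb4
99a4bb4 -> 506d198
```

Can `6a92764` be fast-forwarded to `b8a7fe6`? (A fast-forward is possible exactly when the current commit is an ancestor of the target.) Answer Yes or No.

A fast-forward from 6a92764 to b8a7fe6 is possible iff 6a92764 is an ancestor of b8a7fe6.
Ancestors of b8a7fe6: {506d198, 639c272, 6a92764, 99a4bb4, b57b62c, b8a7fe6}.
6a92764 is among them, so fast-forward is possible.

Yes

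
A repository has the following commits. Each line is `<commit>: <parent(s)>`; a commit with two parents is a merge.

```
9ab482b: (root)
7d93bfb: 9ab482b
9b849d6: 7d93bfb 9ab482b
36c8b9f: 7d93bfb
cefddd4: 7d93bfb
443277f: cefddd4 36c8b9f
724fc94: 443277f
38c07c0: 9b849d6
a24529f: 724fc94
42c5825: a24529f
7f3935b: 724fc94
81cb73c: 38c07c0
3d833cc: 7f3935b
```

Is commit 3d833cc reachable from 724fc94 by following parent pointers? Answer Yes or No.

Ancestors of 724fc94: {36c8b9f, 443277f, 724fc94, 7d93bfb, 9ab482b, cefddd4}.
3d833cc is not in that set, so it is not an ancestor of 724fc94.

No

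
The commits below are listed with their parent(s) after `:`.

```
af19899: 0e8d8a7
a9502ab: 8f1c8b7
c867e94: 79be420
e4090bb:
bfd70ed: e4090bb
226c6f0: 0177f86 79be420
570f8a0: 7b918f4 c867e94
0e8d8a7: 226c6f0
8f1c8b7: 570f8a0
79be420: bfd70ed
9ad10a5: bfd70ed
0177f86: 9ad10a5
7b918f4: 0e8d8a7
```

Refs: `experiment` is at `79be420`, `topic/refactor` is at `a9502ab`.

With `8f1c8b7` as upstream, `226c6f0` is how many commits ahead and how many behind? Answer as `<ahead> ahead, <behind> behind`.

0 ahead, 5 behind

Reachable from 226c6f0: {0177f86, 226c6f0, 79be420, 9ad10a5, bfd70ed, e4090bb}.
Reachable from 8f1c8b7: {0177f86, 0e8d8a7, 226c6f0, 570f8a0, 79be420, 7b918f4, 8f1c8b7, 9ad10a5, bfd70ed, c867e94, e4090bb}.
Only in 226c6f0's history (ahead): {} — 0.
Only in 8f1c8b7's history (behind): {0e8d8a7, 570f8a0, 7b918f4, 8f1c8b7, c867e94} — 5.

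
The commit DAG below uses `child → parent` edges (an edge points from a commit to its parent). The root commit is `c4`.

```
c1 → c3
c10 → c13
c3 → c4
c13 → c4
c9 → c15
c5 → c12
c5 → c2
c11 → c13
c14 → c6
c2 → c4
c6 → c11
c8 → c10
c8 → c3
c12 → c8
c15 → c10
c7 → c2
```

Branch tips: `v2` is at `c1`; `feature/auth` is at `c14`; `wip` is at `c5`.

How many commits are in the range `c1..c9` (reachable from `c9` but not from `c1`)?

4

Reachable from c9: {c10, c13, c15, c4, c9}.
Reachable from c1: {c1, c3, c4}.
In c9's history but not c1's: {c10, c13, c15, c9} — 4 commits.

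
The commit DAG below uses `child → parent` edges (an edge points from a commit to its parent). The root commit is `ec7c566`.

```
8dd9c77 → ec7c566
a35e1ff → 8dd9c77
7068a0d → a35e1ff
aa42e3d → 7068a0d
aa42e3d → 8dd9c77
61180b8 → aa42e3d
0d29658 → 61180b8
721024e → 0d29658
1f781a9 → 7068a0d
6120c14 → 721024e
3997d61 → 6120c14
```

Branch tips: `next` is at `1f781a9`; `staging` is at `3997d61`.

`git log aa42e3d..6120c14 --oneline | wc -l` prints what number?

Reachable from 6120c14: {0d29658, 61180b8, 6120c14, 7068a0d, 721024e, 8dd9c77, a35e1ff, aa42e3d, ec7c566}.
Reachable from aa42e3d: {7068a0d, 8dd9c77, a35e1ff, aa42e3d, ec7c566}.
In 6120c14's history but not aa42e3d's: {0d29658, 61180b8, 6120c14, 721024e} — 4 commits.

4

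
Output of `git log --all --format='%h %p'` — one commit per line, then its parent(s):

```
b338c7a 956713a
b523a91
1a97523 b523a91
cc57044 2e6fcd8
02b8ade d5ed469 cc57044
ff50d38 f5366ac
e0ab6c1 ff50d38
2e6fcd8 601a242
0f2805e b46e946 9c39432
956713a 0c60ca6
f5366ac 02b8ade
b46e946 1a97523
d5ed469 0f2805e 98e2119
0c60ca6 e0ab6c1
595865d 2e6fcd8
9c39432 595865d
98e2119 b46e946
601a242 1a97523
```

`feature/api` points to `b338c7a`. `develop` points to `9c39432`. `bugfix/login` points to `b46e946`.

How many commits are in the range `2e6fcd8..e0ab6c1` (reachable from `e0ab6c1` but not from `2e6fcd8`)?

11

Reachable from e0ab6c1: {02b8ade, 0f2805e, 1a97523, 2e6fcd8, 595865d, 601a242, 98e2119, 9c39432, b46e946, b523a91, cc57044, d5ed469, e0ab6c1, f5366ac, ff50d38}.
Reachable from 2e6fcd8: {1a97523, 2e6fcd8, 601a242, b523a91}.
In e0ab6c1's history but not 2e6fcd8's: {02b8ade, 0f2805e, 595865d, 98e2119, 9c39432, b46e946, cc57044, d5ed469, e0ab6c1, f5366ac, ff50d38} — 11 commits.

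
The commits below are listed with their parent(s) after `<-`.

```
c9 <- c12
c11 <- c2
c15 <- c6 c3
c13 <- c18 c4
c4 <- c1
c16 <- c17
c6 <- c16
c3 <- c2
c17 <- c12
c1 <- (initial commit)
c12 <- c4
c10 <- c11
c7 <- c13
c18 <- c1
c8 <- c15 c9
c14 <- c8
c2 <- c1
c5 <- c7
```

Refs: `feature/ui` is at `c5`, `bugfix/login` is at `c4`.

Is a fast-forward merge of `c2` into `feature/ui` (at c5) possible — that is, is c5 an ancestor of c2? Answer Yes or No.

A fast-forward from c5 to c2 is possible iff c5 is an ancestor of c2.
Ancestors of c2: {c1, c2}.
c5 is not among them, so fast-forward is not possible.

No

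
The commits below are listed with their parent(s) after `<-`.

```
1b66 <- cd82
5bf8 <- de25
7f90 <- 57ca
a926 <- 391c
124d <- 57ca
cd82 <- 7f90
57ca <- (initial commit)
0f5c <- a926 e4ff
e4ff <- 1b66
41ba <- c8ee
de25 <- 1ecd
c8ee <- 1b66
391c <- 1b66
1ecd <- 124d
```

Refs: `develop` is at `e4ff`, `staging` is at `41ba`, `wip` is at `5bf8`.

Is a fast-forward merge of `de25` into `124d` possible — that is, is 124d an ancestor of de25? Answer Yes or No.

Yes

A fast-forward from 124d to de25 is possible iff 124d is an ancestor of de25.
Ancestors of de25: {124d, 1ecd, 57ca, de25}.
124d is among them, so fast-forward is possible.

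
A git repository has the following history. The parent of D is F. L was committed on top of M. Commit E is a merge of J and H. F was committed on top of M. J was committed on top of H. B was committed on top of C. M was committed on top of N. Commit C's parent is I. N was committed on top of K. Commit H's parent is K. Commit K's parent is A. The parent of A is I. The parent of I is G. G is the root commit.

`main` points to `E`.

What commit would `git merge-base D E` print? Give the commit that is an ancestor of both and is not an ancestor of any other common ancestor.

K

Ancestors of D: {A, D, F, G, I, K, M, N}.
Ancestors of E: {A, E, G, H, I, J, K}.
Common ancestors: {A, G, I, K}.
Among these, K is not an ancestor of any other common ancestor — it is the merge base.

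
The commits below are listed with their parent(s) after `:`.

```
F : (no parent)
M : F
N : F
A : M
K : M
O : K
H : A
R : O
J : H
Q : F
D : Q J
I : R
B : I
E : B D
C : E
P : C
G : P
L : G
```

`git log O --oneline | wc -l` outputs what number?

4

Walking parent pointers from O: reachable set = {F, K, M, O}.
That is 4 commits.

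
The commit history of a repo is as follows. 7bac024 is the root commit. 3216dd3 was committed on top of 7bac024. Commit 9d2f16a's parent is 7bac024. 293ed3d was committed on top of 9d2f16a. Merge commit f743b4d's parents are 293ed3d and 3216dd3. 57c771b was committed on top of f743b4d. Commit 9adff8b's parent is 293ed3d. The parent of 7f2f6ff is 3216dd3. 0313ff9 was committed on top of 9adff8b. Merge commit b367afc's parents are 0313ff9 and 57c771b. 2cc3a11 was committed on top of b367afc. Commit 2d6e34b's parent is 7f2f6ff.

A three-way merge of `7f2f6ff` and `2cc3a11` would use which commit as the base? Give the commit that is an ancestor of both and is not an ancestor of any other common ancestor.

3216dd3

Ancestors of 7f2f6ff: {3216dd3, 7bac024, 7f2f6ff}.
Ancestors of 2cc3a11: {0313ff9, 293ed3d, 2cc3a11, 3216dd3, 57c771b, 7bac024, 9adff8b, 9d2f16a, b367afc, f743b4d}.
Common ancestors: {3216dd3, 7bac024}.
Among these, 3216dd3 is not an ancestor of any other common ancestor — it is the merge base.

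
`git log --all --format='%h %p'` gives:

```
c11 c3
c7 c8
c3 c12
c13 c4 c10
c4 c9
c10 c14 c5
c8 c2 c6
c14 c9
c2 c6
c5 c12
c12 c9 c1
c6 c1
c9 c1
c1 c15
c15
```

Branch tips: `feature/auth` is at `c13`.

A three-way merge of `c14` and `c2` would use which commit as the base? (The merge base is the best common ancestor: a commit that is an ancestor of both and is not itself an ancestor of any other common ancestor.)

Ancestors of c14: {c1, c14, c15, c9}.
Ancestors of c2: {c1, c15, c2, c6}.
Common ancestors: {c1, c15}.
Among these, c1 is not an ancestor of any other common ancestor — it is the merge base.

c1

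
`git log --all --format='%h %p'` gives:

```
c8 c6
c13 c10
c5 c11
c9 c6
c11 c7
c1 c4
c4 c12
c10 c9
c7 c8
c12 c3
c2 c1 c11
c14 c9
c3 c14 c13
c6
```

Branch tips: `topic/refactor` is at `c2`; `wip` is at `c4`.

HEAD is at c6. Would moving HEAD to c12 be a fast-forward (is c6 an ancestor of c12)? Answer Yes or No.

A fast-forward from c6 to c12 is possible iff c6 is an ancestor of c12.
Ancestors of c12: {c10, c12, c13, c14, c3, c6, c9}.
c6 is among them, so fast-forward is possible.

Yes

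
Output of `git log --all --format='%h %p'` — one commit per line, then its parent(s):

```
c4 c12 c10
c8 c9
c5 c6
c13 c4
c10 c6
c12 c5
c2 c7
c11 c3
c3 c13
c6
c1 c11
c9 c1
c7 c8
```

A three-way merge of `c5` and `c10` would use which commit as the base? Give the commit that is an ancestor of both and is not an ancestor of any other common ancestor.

Ancestors of c5: {c5, c6}.
Ancestors of c10: {c10, c6}.
Common ancestors: {c6}.
The only common ancestor is c6, so it is the merge base.

c6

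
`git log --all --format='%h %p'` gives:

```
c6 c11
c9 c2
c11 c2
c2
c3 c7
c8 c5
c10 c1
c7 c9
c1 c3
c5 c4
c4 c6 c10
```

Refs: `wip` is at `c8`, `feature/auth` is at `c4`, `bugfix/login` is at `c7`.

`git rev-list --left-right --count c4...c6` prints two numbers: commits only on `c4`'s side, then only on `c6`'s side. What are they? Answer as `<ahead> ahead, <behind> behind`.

Reachable from c4: {c1, c10, c11, c2, c3, c4, c6, c7, c9}.
Reachable from c6: {c11, c2, c6}.
Only in c4's history (ahead): {c1, c10, c3, c4, c7, c9} — 6.
Only in c6's history (behind): {} — 0.

6 ahead, 0 behind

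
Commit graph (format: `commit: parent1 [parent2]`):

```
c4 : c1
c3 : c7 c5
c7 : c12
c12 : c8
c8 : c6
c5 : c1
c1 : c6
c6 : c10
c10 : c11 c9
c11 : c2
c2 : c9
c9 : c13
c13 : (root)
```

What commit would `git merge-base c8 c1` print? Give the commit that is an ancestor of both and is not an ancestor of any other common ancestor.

c6

Ancestors of c8: {c10, c11, c13, c2, c6, c8, c9}.
Ancestors of c1: {c1, c10, c11, c13, c2, c6, c9}.
Common ancestors: {c10, c11, c13, c2, c6, c9}.
Among these, c6 is not an ancestor of any other common ancestor — it is the merge base.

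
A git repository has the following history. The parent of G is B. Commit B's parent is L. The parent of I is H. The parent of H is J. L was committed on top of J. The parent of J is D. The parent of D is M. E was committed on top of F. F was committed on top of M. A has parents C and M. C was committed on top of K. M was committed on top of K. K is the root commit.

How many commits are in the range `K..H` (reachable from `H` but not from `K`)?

Reachable from H: {D, H, J, K, M}.
Reachable from K: {K}.
In H's history but not K's: {D, H, J, M} — 4 commits.

4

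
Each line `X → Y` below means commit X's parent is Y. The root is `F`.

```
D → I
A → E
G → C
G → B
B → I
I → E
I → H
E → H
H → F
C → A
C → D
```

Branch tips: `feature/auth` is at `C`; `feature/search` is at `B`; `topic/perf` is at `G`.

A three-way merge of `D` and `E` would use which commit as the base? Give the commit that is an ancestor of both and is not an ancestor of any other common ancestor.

E

Ancestors of D: {D, E, F, H, I}.
Ancestors of E: {E, F, H}.
Common ancestors: {E, F, H}.
Among these, E is not an ancestor of any other common ancestor — it is the merge base.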